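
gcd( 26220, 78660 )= 26220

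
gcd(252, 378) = 126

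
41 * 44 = 1804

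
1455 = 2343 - 888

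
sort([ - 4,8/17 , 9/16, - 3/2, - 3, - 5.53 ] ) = [ - 5.53,-4,  -  3,-3/2, 8/17,  9/16 ] 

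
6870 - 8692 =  - 1822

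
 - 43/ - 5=8  +  3/5=8.60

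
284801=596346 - 311545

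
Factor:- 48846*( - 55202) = 2696396892 =2^2*3^1*7^2*1163^1*3943^1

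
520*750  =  390000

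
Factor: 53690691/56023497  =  17896897/18674499 = 3^(-1) * 79^1*101^1*347^(- 1)*2243^1 * 17939^( - 1)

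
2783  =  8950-6167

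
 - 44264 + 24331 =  -19933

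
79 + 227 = 306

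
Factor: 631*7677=4844187 =3^2*631^1*853^1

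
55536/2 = 27768 = 27768.00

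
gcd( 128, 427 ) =1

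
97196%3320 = 916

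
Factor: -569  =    -  569^1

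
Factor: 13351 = 13^2*79^1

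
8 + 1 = 9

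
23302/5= 4660 + 2/5=4660.40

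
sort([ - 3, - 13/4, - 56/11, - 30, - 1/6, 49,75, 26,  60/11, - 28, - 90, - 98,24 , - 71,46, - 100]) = [ - 100, - 98, - 90, - 71, - 30, - 28,-56/11, - 13/4, - 3,  -  1/6,60/11,24,26,46,  49,75] 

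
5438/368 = 14+143/184 = 14.78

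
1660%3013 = 1660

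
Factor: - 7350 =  - 2^1*3^1*5^2*7^2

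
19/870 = 19/870 =0.02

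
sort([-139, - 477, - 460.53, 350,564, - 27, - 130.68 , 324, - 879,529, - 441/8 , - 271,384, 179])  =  [ - 879, - 477, - 460.53,-271, - 139, - 130.68, - 441/8, - 27,179, 324, 350,384, 529,564]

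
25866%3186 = 378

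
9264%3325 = 2614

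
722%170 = 42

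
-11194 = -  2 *5597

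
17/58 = 17/58=   0.29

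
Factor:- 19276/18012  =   - 61/57= - 3^(  -  1)*19^( - 1)*  61^1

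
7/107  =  7/107 =0.07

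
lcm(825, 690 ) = 37950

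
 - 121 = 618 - 739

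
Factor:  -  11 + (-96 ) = -107 = - 107^1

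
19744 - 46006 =-26262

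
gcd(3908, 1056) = 4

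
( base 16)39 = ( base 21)2F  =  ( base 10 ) 57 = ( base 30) 1R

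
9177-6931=2246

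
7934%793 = 4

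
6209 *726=4507734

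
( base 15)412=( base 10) 917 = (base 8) 1625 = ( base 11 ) 764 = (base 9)1228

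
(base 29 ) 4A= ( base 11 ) 105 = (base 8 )176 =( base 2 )1111110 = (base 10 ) 126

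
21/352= 21/352 =0.06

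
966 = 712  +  254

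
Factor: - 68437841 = -1103^1*62047^1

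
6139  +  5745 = 11884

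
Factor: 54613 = 13^1*4201^1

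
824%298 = 228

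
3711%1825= 61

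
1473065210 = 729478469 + 743586741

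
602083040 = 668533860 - 66450820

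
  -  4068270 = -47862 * 85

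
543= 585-42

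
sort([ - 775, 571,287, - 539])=[-775, - 539,287,571]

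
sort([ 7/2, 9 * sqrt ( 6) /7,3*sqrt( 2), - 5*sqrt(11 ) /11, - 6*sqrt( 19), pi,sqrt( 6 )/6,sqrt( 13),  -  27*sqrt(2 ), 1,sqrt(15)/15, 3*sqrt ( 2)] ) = [-27*sqrt(2),-6* sqrt(19),-5 * sqrt(11 ) /11,sqrt(15)/15,sqrt(6) /6, 1,pi , 9*sqrt(6 ) /7,7/2,sqrt(  13),3*sqrt( 2),3 * sqrt(2) ]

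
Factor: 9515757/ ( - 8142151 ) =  - 3^1 * 643^1*4933^1*8142151^( - 1) 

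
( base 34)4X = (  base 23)78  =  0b10101001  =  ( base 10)169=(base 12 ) 121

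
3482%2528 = 954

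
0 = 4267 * 0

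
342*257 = 87894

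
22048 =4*5512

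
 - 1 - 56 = -57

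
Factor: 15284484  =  2^2*3^3*97^1*1459^1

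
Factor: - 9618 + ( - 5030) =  -14648=- 2^3*1831^1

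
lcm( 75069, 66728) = 600552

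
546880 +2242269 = 2789149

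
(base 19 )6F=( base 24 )59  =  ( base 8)201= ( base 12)a9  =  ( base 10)129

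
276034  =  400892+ - 124858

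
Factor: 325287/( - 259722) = -2^( - 1 ) * 307^( - 1)*769^1 = - 769/614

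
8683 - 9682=-999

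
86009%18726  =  11105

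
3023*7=21161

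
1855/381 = 1855/381= 4.87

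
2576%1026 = 524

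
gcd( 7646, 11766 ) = 2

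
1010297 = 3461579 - 2451282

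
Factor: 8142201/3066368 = 2^( - 9 ) *3^8 *17^1*53^( - 1)*73^1*113^(  -  1 ) 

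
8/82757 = 8/82757 =0.00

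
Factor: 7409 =31^1*239^1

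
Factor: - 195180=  - 2^2*3^1 * 5^1*3253^1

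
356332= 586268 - 229936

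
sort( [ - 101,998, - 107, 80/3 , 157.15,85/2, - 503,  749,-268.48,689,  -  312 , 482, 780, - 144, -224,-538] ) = [-538, - 503,-312,  -  268.48, - 224, - 144, - 107,-101, 80/3, 85/2, 157.15,482,689, 749 , 780,998] 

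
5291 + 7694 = 12985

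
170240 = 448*380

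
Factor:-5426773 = -11^1*619^1*797^1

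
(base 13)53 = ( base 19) 3B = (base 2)1000100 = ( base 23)2m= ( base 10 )68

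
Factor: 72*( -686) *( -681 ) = 33635952 = 2^4 * 3^3 * 7^3* 227^1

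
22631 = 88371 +-65740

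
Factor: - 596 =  - 2^2*149^1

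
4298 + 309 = 4607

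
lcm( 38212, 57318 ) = 114636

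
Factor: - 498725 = - 5^2  *19949^1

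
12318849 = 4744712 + 7574137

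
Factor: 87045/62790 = 829/598 = 2^( - 1)*13^( -1)*23^( - 1)*829^1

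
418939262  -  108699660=310239602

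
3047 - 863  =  2184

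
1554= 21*74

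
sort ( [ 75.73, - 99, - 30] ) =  [ - 99 , - 30,75.73] 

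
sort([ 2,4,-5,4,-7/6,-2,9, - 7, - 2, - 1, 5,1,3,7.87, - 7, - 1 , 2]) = [ - 7, - 7, - 5, - 2, - 2, - 7/6, -1 ,-1,1,2, 2,3,4, 4,5  ,  7.87 , 9 ]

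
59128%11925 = 11428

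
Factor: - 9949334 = -2^1 * 409^1*12163^1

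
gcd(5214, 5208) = 6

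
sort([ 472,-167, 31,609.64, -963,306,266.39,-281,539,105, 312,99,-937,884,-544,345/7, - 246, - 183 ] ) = [ - 963, - 937,-544,-281 ,-246, - 183,- 167,31,345/7,  99,105, 266.39,  306,312, 472,539,  609.64,884] 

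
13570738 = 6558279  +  7012459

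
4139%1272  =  323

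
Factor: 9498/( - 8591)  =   - 2^1*3^1*11^(-2)*71^(  -  1 )*1583^1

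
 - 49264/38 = -24632/19=- 1296.42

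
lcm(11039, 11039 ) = 11039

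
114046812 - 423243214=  - 309196402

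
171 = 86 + 85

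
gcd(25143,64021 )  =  1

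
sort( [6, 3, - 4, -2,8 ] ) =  [ - 4,  -  2, 3 , 6,8 ]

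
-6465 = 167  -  6632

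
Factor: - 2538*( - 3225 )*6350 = 2^2*3^4*5^4*43^1*47^1*  127^1 = 51975067500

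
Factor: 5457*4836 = 2^2*3^2*13^1 *17^1 * 31^1*107^1 = 26390052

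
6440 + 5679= 12119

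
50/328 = 25/164 =0.15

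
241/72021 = 241/72021 = 0.00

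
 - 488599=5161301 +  - 5649900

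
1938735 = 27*71805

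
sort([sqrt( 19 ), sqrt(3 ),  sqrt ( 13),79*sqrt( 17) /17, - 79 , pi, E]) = [ - 79, sqrt(3 ),  E,pi , sqrt ( 13 ), sqrt ( 19 ),  79*sqrt( 17 )/17]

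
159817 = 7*22831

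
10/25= 2/5= 0.40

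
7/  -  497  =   - 1 + 70/71  =  -  0.01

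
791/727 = 791/727 = 1.09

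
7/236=7/236=0.03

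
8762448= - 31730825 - - 40493273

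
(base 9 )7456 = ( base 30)62I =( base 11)4130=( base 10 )5478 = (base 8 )12546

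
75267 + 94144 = 169411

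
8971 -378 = 8593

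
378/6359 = 378/6359  =  0.06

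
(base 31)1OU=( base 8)3307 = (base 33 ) 1JJ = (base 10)1735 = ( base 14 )8bd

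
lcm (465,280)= 26040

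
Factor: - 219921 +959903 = 2^1*369991^1 = 739982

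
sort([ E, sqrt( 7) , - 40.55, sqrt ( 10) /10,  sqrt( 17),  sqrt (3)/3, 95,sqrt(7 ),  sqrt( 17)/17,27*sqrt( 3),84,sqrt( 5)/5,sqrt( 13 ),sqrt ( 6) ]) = [-40.55, sqrt( 17)/17 , sqrt( 10)/10,sqrt ( 5 ) /5, sqrt( 3)/3, sqrt( 6 ),sqrt( 7),sqrt(7 ),  E, sqrt (13),sqrt( 17) , 27 *sqrt( 3),84, 95]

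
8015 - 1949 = 6066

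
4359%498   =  375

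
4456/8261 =4456/8261= 0.54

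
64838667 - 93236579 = -28397912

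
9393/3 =3131 = 3131.00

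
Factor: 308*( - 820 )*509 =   -  2^4 * 5^1 * 7^1*11^1*41^1*509^1 = - 128553040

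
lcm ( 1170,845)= 15210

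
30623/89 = 30623/89 = 344.08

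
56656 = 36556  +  20100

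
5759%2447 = 865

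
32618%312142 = 32618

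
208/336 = 13/21 = 0.62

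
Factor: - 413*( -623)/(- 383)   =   - 257299/383 = - 7^2* 59^1*89^1 * 383^( - 1)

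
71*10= 710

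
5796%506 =230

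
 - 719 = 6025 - 6744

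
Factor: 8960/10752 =5/6=2^( - 1)*3^( - 1)*5^1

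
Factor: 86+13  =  3^2*11^1 = 99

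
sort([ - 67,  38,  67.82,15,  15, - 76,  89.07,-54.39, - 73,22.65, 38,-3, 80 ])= [-76, - 73,-67, - 54.39, -3,15,  15,22.65, 38  ,  38 , 67.82, 80 , 89.07 ]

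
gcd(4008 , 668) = 668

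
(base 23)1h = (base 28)1C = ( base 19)22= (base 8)50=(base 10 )40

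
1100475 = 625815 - -474660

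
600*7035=4221000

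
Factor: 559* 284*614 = 2^3*13^1*43^1 * 71^1*307^1=97476184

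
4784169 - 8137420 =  - 3353251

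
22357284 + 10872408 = 33229692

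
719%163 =67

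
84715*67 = 5675905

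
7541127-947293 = 6593834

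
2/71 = 2/71 = 0.03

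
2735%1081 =573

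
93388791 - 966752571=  - 873363780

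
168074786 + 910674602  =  1078749388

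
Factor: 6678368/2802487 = 2^5 * 208699^1*2802487^( - 1 ) 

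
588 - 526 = 62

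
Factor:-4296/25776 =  - 1/6 = - 2^(-1 )* 3^( - 1)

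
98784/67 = 98784/67 = 1474.39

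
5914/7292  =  2957/3646 = 0.81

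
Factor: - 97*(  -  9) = 3^2*97^1 = 873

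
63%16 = 15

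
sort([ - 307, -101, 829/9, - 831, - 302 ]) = [ - 831, - 307,- 302 , - 101, 829/9 ] 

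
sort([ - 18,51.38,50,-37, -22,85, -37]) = [ - 37, - 37, - 22, - 18,50,51.38,85 ] 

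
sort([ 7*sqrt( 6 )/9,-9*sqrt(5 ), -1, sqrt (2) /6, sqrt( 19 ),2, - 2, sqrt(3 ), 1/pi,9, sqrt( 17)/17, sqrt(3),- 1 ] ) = [-9*sqrt( 5 ), - 2, -1,-1, sqrt(2) /6, sqrt(17)/17, 1/pi, sqrt (3),sqrt(3), 7*sqrt( 6)/9, 2, sqrt( 19),  9] 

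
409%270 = 139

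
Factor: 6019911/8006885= 3^2*5^( - 1 )*19^(- 1 )*89^(-1 )*947^(-1)*668879^1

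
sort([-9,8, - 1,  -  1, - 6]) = [ - 9, - 6, - 1,- 1,8 ] 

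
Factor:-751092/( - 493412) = 3^1*293^( - 1) * 421^( - 1 )*62591^1=187773/123353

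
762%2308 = 762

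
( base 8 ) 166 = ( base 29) 42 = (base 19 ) 64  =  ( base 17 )6G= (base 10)118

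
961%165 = 136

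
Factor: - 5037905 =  - 5^1*643^1*1567^1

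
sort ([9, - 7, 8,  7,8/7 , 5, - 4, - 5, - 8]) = [ - 8,- 7, - 5, - 4,8/7 , 5, 7, 8, 9 ]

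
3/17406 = 1/5802 = 0.00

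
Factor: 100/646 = 50/323 = 2^1*5^2*17^ ( - 1 )*19^ (- 1)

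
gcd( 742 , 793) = 1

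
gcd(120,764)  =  4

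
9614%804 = 770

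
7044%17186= 7044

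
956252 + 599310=1555562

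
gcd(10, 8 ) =2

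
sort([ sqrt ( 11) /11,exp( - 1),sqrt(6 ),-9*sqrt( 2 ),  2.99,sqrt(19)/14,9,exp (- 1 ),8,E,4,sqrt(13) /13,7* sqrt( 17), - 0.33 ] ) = [  -  9*sqrt ( 2), - 0.33,sqrt(13)/13,sqrt(11)/11,sqrt(19) /14,exp ( -1 ),exp(-1 ), sqrt(6 ),  E, 2.99,4 , 8,9,7*sqrt(17 ) ] 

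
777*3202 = 2487954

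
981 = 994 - 13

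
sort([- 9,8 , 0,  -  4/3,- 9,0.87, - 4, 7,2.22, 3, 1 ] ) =[ - 9,  -  9, - 4, - 4/3, 0, 0.87, 1, 2.22,3,  7, 8]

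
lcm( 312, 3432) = 3432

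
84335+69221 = 153556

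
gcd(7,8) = 1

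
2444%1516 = 928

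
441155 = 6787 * 65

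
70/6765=14/1353 = 0.01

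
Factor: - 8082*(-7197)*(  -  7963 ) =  - 463177084302 = - 2^1  *  3^3 * 449^1 * 2399^1*7963^1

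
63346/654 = 31673/327= 96.86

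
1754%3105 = 1754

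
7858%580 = 318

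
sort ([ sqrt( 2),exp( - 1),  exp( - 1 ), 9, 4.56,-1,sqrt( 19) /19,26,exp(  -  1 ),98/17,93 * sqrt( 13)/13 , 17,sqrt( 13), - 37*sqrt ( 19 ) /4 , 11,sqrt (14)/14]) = [ - 37*sqrt( 19) /4, - 1,sqrt(19 ) /19,sqrt( 14)/14,  exp( - 1 ),exp ( - 1) , exp( - 1 ),sqrt( 2 ),sqrt( 13),4.56,  98/17,9, 11,17,93*sqrt( 13)/13, 26] 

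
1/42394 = 1/42394 =0.00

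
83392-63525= 19867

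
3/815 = 3/815 = 0.00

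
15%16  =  15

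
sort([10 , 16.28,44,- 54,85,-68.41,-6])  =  [ - 68.41, - 54, - 6, 10,16.28,  44 , 85] 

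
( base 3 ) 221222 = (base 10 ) 701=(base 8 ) 1275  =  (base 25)131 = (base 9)858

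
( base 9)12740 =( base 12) 4BA6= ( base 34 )7fk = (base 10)8622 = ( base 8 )20656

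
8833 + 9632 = 18465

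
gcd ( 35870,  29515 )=5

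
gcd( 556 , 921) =1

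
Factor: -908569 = - 23^1* 39503^1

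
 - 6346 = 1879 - 8225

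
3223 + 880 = 4103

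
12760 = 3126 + 9634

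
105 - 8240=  - 8135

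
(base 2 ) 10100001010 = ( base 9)1683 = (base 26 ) 1ng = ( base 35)11U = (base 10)1290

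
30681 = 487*63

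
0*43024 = 0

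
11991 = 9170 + 2821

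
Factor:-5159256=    - 2^3 * 3^1*227^1*947^1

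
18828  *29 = 546012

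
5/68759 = 5/68759 = 0.00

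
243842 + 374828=618670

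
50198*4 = 200792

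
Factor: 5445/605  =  3^2 = 9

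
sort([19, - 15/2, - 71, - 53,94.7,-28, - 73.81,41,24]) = [ -73.81, - 71  ,-53, - 28, - 15/2,19, 24,41,94.7] 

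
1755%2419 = 1755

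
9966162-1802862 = 8163300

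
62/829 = 62/829  =  0.07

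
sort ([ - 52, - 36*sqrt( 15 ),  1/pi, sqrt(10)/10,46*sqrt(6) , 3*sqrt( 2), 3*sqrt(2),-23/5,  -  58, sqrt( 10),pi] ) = [  -  36 * sqrt( 15), - 58 , - 52, - 23/5, sqrt (10 ) /10,  1/pi,pi, sqrt( 10),3*sqrt(2),3*sqrt( 2), 46* sqrt(6) ]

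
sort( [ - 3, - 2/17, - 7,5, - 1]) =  [ - 7, - 3,-1, - 2/17,5 ]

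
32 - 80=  - 48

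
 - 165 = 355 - 520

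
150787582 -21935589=128851993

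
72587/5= 72587/5 = 14517.40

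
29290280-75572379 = -46282099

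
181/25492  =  181/25492 = 0.01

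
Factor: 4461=3^1*1487^1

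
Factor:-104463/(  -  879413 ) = 3^3*53^1*73^1 * 879413^(-1)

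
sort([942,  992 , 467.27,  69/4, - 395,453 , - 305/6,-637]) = [ - 637 , - 395, - 305/6, 69/4,453, 467.27,  942, 992] 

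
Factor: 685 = 5^1*137^1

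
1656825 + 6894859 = 8551684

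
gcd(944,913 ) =1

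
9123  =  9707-584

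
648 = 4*162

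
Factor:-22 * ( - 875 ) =2^1 * 5^3*7^1*11^1 = 19250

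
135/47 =2 + 41/47 = 2.87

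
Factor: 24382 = 2^1  *  73^1*167^1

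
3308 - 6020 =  - 2712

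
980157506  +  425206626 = 1405364132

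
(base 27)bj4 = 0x2158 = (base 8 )20530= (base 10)8536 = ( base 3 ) 102201011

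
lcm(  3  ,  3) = 3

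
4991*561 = 2799951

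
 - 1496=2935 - 4431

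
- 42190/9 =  - 4688  +  2/9 = - 4687.78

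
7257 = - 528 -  - 7785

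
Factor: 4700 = 2^2*5^2 *47^1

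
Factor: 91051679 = 157^1*579947^1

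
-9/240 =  - 3/80=   -0.04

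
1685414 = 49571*34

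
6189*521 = 3224469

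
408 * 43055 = 17566440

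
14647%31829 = 14647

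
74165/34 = 74165/34 = 2181.32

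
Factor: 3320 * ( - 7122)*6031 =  - 142603236240=- 2^4*3^1*5^1*37^1* 83^1 * 163^1*1187^1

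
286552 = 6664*43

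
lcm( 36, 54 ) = 108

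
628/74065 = 628/74065=0.01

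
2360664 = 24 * 98361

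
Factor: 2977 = 13^1*229^1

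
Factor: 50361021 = 3^5 * 17^1*73^1*167^1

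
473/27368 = 43/2488 = 0.02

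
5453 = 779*7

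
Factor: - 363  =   - 3^1*11^2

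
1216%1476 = 1216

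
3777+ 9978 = 13755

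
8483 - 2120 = 6363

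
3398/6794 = 1699/3397=0.50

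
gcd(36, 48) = 12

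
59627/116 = 59627/116 = 514.03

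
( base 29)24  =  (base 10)62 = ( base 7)116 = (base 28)26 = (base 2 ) 111110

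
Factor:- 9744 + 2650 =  - 7094=- 2^1*3547^1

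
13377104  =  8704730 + 4672374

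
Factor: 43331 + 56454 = 5^1*7^1*2851^1 = 99785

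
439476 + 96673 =536149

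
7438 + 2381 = 9819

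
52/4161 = 52/4161 = 0.01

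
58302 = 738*79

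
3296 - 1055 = 2241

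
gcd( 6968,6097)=871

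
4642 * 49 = 227458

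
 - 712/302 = - 3 + 97/151  =  -  2.36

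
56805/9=18935/3  =  6311.67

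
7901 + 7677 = 15578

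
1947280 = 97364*20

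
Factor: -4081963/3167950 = -2^(-1)*5^ (-2)*17^( - 1)*3727^( - 1)*4081963^1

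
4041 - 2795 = 1246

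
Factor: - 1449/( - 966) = 2^( - 1)*3^1  =  3/2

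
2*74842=149684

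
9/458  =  9/458 =0.02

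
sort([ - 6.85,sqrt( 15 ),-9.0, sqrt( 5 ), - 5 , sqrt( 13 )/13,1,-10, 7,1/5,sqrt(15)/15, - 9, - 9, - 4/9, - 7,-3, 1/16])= [ - 10,-9.0,  -  9,  -  9, - 7, - 6.85, - 5,-3, - 4/9,1/16, 1/5,  sqrt(15 ) /15, sqrt(13 )/13, 1, sqrt( 5),  sqrt( 15), 7 ]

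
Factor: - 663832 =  - 2^3 * 13^2*491^1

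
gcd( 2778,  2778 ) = 2778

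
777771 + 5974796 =6752567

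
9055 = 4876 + 4179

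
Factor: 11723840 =2^6  *5^1*36637^1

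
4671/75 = 62 + 7/25 =62.28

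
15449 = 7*2207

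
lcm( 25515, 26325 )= 1658475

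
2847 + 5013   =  7860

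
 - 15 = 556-571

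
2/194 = 1/97 = 0.01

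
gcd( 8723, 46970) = 671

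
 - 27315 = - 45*607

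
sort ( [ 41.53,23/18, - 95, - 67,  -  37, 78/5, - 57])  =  [  -  95, - 67, - 57, - 37,  23/18, 78/5, 41.53]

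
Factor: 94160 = 2^4*5^1*11^1 * 107^1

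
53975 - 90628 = -36653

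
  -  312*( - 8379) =2614248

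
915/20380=183/4076  =  0.04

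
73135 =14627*5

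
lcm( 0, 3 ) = 0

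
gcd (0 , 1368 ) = 1368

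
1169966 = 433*2702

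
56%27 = 2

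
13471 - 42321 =-28850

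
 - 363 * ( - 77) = 27951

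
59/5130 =59/5130 = 0.01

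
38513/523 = 38513/523  =  73.64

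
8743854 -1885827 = 6858027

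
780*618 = 482040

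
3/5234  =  3/5234 = 0.00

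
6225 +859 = 7084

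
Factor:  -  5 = -5^1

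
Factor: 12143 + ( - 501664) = -31^1*15791^1  =  - 489521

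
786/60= 131/10 = 13.10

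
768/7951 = 768/7951 = 0.10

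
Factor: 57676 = 2^2*14419^1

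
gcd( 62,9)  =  1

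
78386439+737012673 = 815399112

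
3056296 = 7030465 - 3974169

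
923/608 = 923/608 = 1.52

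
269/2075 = 269/2075 = 0.13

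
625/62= 10+ 5/62= 10.08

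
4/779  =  4/779 = 0.01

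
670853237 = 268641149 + 402212088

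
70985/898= 79 + 43/898 = 79.05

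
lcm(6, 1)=6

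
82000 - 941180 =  - 859180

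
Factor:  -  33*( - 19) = 627 =3^1*11^1*19^1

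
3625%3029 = 596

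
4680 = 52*90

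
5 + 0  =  5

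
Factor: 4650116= 2^2*1162529^1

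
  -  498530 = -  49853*10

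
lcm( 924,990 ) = 13860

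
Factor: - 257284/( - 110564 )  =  211^(- 1)*491^1=491/211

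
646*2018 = 1303628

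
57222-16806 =40416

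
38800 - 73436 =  - 34636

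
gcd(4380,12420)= 60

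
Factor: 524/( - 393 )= - 2^2*3^( -1) =- 4/3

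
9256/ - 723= - 9256/723 = -12.80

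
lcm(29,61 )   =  1769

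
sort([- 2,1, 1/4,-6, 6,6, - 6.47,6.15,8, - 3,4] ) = [-6.47,  -  6, - 3,-2 , 1/4,1 , 4, 6, 6,  6.15,8]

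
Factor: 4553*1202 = 5472706 = 2^1*29^1*157^1*601^1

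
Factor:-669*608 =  - 2^5*3^1*19^1*223^1  =  - 406752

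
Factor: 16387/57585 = 3^( - 1)*5^(-1) * 7^1*11^( - 1)*349^(-1)*2341^1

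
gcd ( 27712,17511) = 1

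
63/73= 63/73 = 0.86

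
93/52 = 1 + 41/52 = 1.79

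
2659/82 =32 + 35/82 = 32.43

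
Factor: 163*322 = 2^1* 7^1 * 23^1*163^1  =  52486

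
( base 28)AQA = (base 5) 233303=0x2182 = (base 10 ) 8578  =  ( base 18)188A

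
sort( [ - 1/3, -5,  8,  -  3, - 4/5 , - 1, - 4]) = [ - 5 ,  -  4, - 3, - 1, - 4/5, - 1/3, 8 ]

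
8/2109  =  8/2109  =  0.00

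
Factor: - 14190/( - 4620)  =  43/14 = 2^(-1)*7^(-1)*43^1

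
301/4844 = 43/692 =0.06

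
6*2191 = 13146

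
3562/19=187 + 9/19=187.47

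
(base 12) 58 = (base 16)44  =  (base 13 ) 53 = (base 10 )68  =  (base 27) 2e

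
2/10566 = 1/5283= 0.00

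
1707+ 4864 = 6571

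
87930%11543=7129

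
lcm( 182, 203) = 5278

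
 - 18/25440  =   - 1 + 4237/4240 = - 0.00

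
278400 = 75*3712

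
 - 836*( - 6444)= 5387184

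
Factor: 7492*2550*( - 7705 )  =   - 2^3*3^1*5^3*17^1*23^1*67^1*1873^1=- 147200943000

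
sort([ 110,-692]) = [-692, 110 ] 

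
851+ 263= 1114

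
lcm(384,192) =384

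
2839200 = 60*47320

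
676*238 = 160888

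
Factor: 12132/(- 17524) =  - 9/13 = - 3^2*13^( - 1 ) 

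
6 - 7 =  - 1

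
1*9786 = 9786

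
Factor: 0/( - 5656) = 0^1 = 0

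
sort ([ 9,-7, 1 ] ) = [  -  7, 1, 9] 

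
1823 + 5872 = 7695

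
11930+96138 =108068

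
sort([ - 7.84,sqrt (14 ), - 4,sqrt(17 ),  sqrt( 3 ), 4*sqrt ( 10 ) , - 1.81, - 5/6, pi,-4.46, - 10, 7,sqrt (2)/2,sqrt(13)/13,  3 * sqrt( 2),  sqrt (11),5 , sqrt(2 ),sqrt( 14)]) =[-10, - 7.84, - 4.46, - 4, - 1.81 , - 5/6, sqrt(13 )/13,sqrt( 2) /2,sqrt(2 ), sqrt( 3 ), pi, sqrt( 11 ), sqrt( 14),  sqrt (14 ) , sqrt( 17),3 * sqrt ( 2) , 5,7 , 4 * sqrt ( 10) ]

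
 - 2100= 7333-9433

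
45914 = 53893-7979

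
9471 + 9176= 18647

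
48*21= 1008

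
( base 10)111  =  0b1101111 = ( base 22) 51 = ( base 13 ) 87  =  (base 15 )76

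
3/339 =1/113 = 0.01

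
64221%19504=5709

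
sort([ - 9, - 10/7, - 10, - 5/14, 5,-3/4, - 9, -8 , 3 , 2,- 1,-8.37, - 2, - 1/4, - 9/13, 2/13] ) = [ - 10, - 9,  -  9, - 8.37, -8, - 2, - 10/7,-1, - 3/4,  -  9/13, - 5/14, - 1/4, 2/13,  2, 3,  5]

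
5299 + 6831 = 12130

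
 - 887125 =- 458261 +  - 428864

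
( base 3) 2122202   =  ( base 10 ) 1937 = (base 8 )3621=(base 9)2582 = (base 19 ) 56i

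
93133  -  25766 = 67367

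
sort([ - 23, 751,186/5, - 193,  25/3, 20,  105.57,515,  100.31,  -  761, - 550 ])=[ - 761, - 550 , - 193, - 23, 25/3 , 20, 186/5,  100.31, 105.57, 515,751 ] 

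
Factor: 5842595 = 5^1*11^1 * 19^1*5591^1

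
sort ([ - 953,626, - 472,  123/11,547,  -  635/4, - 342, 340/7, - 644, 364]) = [-953,-644, - 472, - 342, - 635/4, 123/11, 340/7, 364, 547,  626]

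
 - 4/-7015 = 4/7015 = 0.00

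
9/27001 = 9/27001  =  0.00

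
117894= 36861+81033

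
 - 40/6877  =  - 40/6877=- 0.01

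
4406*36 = 158616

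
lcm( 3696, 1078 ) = 25872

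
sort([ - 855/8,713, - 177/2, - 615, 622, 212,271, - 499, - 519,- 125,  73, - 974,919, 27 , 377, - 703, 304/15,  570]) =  [ - 974, - 703 , - 615, - 519, - 499, - 125, - 855/8 , - 177/2,  304/15,27,  73 , 212,271, 377, 570,622,713, 919 ] 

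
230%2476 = 230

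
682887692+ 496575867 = 1179463559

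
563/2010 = 563/2010= 0.28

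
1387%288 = 235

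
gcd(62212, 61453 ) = 1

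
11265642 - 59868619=-48602977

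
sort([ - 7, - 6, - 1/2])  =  [ - 7, - 6, - 1/2] 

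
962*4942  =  4754204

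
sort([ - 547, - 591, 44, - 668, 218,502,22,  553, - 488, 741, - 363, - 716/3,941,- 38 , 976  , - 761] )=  [-761, - 668, - 591, - 547, - 488, - 363, - 716/3, - 38, 22, 44, 218, 502, 553, 741, 941, 976] 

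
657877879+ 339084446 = 996962325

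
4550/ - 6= -759 + 2/3=- 758.33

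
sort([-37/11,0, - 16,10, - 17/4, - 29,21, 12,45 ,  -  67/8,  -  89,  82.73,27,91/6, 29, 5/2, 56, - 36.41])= [ - 89,-36.41,  -  29, - 16, - 67/8,  -  17/4, - 37/11, 0, 5/2, 10, 12,  91/6, 21 , 27,29 , 45,  56, 82.73] 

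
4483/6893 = 4483/6893 = 0.65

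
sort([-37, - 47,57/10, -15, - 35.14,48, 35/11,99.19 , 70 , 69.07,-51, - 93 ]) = [  -  93, - 51, - 47,-37,  -  35.14,  -  15,  35/11, 57/10,48,69.07,70, 99.19] 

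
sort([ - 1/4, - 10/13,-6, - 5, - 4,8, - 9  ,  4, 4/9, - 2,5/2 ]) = [ - 9, - 6, - 5, - 4, - 2, - 10/13, - 1/4, 4/9,5/2,4, 8] 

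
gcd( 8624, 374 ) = 22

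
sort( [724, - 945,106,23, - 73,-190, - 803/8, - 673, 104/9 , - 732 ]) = [ - 945, - 732, -673, - 190, - 803/8 , - 73,104/9,  23, 106,724 ]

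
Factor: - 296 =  -2^3*37^1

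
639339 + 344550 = 983889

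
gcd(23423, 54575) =59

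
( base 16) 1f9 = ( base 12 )361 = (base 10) 505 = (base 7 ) 1321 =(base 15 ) 23a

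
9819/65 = 151 + 4/65 = 151.06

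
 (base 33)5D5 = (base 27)81k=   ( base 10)5879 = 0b1011011110111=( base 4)1123313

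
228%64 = 36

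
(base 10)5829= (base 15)1ad9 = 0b1011011000101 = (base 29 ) 6r0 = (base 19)G2F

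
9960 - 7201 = 2759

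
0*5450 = 0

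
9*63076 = 567684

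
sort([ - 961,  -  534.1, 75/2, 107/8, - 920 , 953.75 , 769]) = [ - 961, - 920,  -  534.1,107/8 , 75/2,769, 953.75]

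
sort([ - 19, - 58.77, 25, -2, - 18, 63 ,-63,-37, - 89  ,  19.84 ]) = [  -  89,- 63, - 58.77 ,- 37 ,  -  19, - 18, - 2, 19.84 , 25,63 ] 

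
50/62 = 25/31 = 0.81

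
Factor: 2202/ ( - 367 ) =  -2^1*3^1=- 6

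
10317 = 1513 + 8804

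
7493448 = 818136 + 6675312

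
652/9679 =652/9679 = 0.07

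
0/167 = 0 = 0.00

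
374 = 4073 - 3699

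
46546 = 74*629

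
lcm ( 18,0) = 0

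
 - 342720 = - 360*952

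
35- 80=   -  45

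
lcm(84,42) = 84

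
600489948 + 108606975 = 709096923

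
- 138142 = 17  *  (-8126)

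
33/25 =1 + 8/25= 1.32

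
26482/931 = 26482/931 = 28.44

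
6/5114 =3/2557 = 0.00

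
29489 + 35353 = 64842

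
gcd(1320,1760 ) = 440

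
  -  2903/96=  -  2903/96 = - 30.24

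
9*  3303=29727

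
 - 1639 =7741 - 9380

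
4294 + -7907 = -3613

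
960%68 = 8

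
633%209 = 6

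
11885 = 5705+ 6180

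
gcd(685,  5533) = 1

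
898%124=30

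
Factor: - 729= - 3^6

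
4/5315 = 4/5315 =0.00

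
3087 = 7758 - 4671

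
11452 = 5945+5507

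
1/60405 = 1/60405 = 0.00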